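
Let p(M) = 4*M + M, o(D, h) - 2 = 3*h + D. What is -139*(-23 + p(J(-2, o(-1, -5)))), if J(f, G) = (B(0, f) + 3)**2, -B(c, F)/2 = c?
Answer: -3058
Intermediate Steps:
o(D, h) = 2 + D + 3*h (o(D, h) = 2 + (3*h + D) = 2 + (D + 3*h) = 2 + D + 3*h)
B(c, F) = -2*c
J(f, G) = 9 (J(f, G) = (-2*0 + 3)**2 = (0 + 3)**2 = 3**2 = 9)
p(M) = 5*M
-139*(-23 + p(J(-2, o(-1, -5)))) = -139*(-23 + 5*9) = -139*(-23 + 45) = -139*22 = -3058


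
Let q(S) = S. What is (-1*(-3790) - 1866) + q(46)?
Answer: 1970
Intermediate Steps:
(-1*(-3790) - 1866) + q(46) = (-1*(-3790) - 1866) + 46 = (3790 - 1866) + 46 = 1924 + 46 = 1970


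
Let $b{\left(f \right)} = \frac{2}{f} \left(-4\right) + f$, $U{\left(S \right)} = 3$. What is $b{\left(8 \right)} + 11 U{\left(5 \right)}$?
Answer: $40$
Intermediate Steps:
$b{\left(f \right)} = f - \frac{8}{f}$ ($b{\left(f \right)} = - \frac{8}{f} + f = f - \frac{8}{f}$)
$b{\left(8 \right)} + 11 U{\left(5 \right)} = \left(8 - \frac{8}{8}\right) + 11 \cdot 3 = \left(8 - 1\right) + 33 = 7 + 33 = 40$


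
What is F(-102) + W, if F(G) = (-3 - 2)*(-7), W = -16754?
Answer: -16719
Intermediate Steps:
F(G) = 35 (F(G) = -5*(-7) = 35)
F(-102) + W = 35 - 16754 = -16719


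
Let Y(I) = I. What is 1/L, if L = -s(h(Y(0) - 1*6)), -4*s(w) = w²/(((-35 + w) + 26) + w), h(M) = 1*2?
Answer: -5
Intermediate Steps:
h(M) = 2
s(w) = -w²/(4*(-9 + 2*w)) (s(w) = -w²/(4*(((-35 + w) + 26) + w)) = -w²/(4*((-9 + w) + w)) = -w²/(4*(-9 + 2*w)))
L = -⅕ (L = -(-1)*2²/(-36 + 8*2) = -(-1)*4/(-36 + 16) = -(-1)*4/(-20) = -(-1)*4*(-1)/20 = -1*⅕ = -⅕ ≈ -0.20000)
1/L = 1/(-⅕) = -5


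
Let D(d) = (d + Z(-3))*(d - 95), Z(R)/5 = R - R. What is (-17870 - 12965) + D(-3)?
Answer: -30541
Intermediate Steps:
Z(R) = 0 (Z(R) = 5*(R - R) = 5*0 = 0)
D(d) = d*(-95 + d) (D(d) = (d + 0)*(d - 95) = d*(-95 + d))
(-17870 - 12965) + D(-3) = (-17870 - 12965) - 3*(-95 - 3) = -30835 - 3*(-98) = -30835 + 294 = -30541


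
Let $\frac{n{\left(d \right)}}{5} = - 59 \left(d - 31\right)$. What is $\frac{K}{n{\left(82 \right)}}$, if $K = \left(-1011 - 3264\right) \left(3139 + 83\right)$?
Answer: $\frac{918270}{1003} \approx 915.52$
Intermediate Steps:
$n{\left(d \right)} = 9145 - 295 d$ ($n{\left(d \right)} = 5 \left(- 59 \left(d - 31\right)\right) = 5 \left(- 59 \left(-31 + d\right)\right) = 5 \left(1829 - 59 d\right) = 9145 - 295 d$)
$K = -13774050$ ($K = \left(-4275\right) 3222 = -13774050$)
$\frac{K}{n{\left(82 \right)}} = - \frac{13774050}{9145 - 24190} = - \frac{13774050}{-15045} = \left(-13774050\right) \left(- \frac{1}{15045}\right) = \frac{918270}{1003}$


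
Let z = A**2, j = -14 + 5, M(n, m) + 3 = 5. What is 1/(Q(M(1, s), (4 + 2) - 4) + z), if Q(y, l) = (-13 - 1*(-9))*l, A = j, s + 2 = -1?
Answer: 1/73 ≈ 0.013699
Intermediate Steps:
s = -3 (s = -2 - 1 = -3)
M(n, m) = 2 (M(n, m) = -3 + 5 = 2)
j = -9
A = -9
Q(y, l) = -4*l (Q(y, l) = (-13 + 9)*l = -4*l)
z = 81 (z = (-9)**2 = 81)
1/(Q(M(1, s), (4 + 2) - 4) + z) = 1/(-4*((4 + 2) - 4) + 81) = 1/(-4*(6 - 4) + 81) = 1/(-4*2 + 81) = 1/(-8 + 81) = 1/73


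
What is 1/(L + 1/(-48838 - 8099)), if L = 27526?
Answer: 56937/1567247861 ≈ 3.6329e-5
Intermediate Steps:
1/(L + 1/(-48838 - 8099)) = 1/(27526 + 1/(-48838 - 8099)) = 1/(27526 + 1/(-56937)) = 1/(27526 - 1/56937) = 1/(1567247861/56937) = 56937/1567247861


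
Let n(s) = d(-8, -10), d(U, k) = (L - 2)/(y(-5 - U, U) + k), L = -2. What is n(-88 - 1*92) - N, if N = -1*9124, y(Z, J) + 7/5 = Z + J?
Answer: 374094/41 ≈ 9124.3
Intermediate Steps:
y(Z, J) = -7/5 + J + Z (y(Z, J) = -7/5 + (Z + J) = -7/5 + (J + Z) = -7/5 + J + Z)
d(U, k) = -4/(-32/5 + k) (d(U, k) = (-2 - 2)/((-7/5 + U + (-5 - U)) + k) = -4/(-32/5 + k))
N = -9124
n(s) = 10/41 (n(s) = -20/(-32 + 5*(-10)) = -20/(-32 - 50) = -20/(-82) = -20*(-1/82) = 10/41)
n(-88 - 1*92) - N = 10/41 - 1*(-9124) = 10/41 + 9124 = 374094/41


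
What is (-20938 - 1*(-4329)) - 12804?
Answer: -29413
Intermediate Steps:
(-20938 - 1*(-4329)) - 12804 = (-20938 + 4329) - 12804 = -16609 - 12804 = -29413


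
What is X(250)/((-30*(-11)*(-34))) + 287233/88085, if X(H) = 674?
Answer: 316338497/98831370 ≈ 3.2008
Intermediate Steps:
X(250)/((-30*(-11)*(-34))) + 287233/88085 = 674/((-30*(-11)*(-34))) + 287233/88085 = 674/((330*(-34))) + 287233*(1/88085) = 674/(-11220) + 287233/88085 = 674*(-1/11220) + 287233/88085 = -337/5610 + 287233/88085 = 316338497/98831370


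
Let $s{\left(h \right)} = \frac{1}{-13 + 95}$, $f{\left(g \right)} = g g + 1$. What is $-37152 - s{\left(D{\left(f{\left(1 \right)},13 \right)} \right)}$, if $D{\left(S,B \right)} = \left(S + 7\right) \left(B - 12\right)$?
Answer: $- \frac{3046465}{82} \approx -37152.0$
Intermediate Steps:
$f{\left(g \right)} = 1 + g^{2}$ ($f{\left(g \right)} = g^{2} + 1 = 1 + g^{2}$)
$D{\left(S,B \right)} = \left(-12 + B\right) \left(7 + S\right)$ ($D{\left(S,B \right)} = \left(7 + S\right) \left(-12 + B\right) = \left(-12 + B\right) \left(7 + S\right)$)
$s{\left(h \right)} = \frac{1}{82}$
$-37152 - s{\left(D{\left(f{\left(1 \right)},13 \right)} \right)} = -37152 - \frac{1}{82} = - \frac{3046465}{82}$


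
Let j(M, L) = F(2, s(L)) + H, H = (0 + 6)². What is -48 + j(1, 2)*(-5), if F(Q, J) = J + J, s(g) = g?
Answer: -248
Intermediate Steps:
F(Q, J) = 2*J
H = 36 (H = 6² = 36)
j(M, L) = 36 + 2*L (j(M, L) = 2*L + 36 = 36 + 2*L)
-48 + j(1, 2)*(-5) = -48 + (36 + 2*2)*(-5) = -48 + (36 + 4)*(-5) = -48 + 40*(-5) = -48 - 200 = -248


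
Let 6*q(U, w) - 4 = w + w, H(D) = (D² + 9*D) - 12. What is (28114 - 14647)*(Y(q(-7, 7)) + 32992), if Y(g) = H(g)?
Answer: 444626472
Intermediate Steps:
H(D) = -12 + D² + 9*D
q(U, w) = ⅔ + w/3 (q(U, w) = ⅔ + (w + w)/6 = ⅔ + (2*w)/6 = ⅔ + w/3)
Y(g) = -12 + g² + 9*g
(28114 - 14647)*(Y(q(-7, 7)) + 32992) = (28114 - 14647)*((-12 + (⅔ + (⅓)*7)² + 9*(⅔ + (⅓)*7)) + 32992) = 13467*((-12 + (⅔ + 7/3)² + 9*(⅔ + 7/3)) + 32992) = 13467*((-12 + 3² + 9*3) + 32992) = 13467*((-12 + 9 + 27) + 32992) = 13467*(24 + 32992) = 13467*33016 = 444626472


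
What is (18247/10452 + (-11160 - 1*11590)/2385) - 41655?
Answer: -69238062467/1661868 ≈ -41663.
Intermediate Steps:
(18247/10452 + (-11160 - 1*11590)/2385) - 41655 = (18247*(1/10452) + (-11160 - 11590)*(1/2385)) - 41655 = (18247/10452 - 22750*1/2385) - 41655 = (18247/10452 - 4550/477) - 41655 = -12950927/1661868 - 41655 = -69238062467/1661868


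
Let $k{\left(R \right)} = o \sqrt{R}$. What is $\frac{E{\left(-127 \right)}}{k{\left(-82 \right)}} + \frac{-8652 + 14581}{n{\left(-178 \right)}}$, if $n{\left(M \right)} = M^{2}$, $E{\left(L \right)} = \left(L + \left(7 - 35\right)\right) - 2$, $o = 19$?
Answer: $\frac{5929}{31684} + \frac{157 i \sqrt{82}}{1558} \approx 0.18713 + 0.91251 i$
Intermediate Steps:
$E{\left(L \right)} = -30 + L$ ($E{\left(L \right)} = \left(L - 28\right) - 2 = \left(-28 + L\right) - 2 = -30 + L$)
$k{\left(R \right)} = 19 \sqrt{R}$
$\frac{E{\left(-127 \right)}}{k{\left(-82 \right)}} + \frac{-8652 + 14581}{n{\left(-178 \right)}} = \frac{-30 - 127}{19 \sqrt{-82}} + \frac{-8652 + 14581}{\left(-178\right)^{2}} = - \frac{157}{19 i \sqrt{82}} + \frac{5929}{31684} = - \frac{157}{19 i \sqrt{82}} + 5929 \cdot \frac{1}{31684} = - 157 \left(- \frac{i \sqrt{82}}{1558}\right) + \frac{5929}{31684} = \frac{157 i \sqrt{82}}{1558} + \frac{5929}{31684} = \frac{5929}{31684} + \frac{157 i \sqrt{82}}{1558}$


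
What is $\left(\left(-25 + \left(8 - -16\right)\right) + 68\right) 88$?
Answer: $5896$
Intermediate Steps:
$\left(\left(-25 + \left(8 - -16\right)\right) + 68\right) 88 = \left(\left(-25 + \left(8 + 16\right)\right) + 68\right) 88 = \left(\left(-25 + 24\right) + 68\right) 88 = \left(-1 + 68\right) 88 = 67 \cdot 88 = 5896$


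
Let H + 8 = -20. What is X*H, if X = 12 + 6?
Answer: -504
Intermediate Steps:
X = 18
H = -28 (H = -8 - 20 = -28)
X*H = 18*(-28) = -504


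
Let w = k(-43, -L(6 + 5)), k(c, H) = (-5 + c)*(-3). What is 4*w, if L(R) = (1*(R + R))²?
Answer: 576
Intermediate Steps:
L(R) = 4*R² (L(R) = (1*(2*R))² = (2*R)² = 4*R²)
k(c, H) = 15 - 3*c
w = 144 (w = 15 - 3*(-43) = 15 + 129 = 144)
4*w = 4*144 = 576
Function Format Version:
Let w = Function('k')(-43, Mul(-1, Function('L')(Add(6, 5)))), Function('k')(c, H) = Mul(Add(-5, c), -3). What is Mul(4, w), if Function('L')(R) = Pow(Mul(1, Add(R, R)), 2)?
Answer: 576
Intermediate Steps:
Function('L')(R) = Mul(4, Pow(R, 2)) (Function('L')(R) = Pow(Mul(1, Mul(2, R)), 2) = Pow(Mul(2, R), 2) = Mul(4, Pow(R, 2)))
Function('k')(c, H) = Add(15, Mul(-3, c))
w = 144 (w = Add(15, Mul(-3, -43)) = Add(15, 129) = 144)
Mul(4, w) = Mul(4, 144) = 576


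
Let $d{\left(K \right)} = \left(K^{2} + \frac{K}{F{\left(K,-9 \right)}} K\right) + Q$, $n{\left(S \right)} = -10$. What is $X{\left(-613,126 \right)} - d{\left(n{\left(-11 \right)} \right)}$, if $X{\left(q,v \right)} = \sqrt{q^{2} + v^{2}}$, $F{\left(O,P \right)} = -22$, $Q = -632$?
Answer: $\frac{5902}{11} + \sqrt{391645} \approx 1162.4$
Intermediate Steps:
$d{\left(K \right)} = -632 + \frac{21 K^{2}}{22}$ ($d{\left(K \right)} = \left(K^{2} + \frac{K}{-22} K\right) - 632 = \left(K^{2} + K \left(- \frac{1}{22}\right) K\right) - 632 = \left(K^{2} + - \frac{K}{22} K\right) - 632 = \left(K^{2} - \frac{K^{2}}{22}\right) - 632 = \frac{21 K^{2}}{22} - 632 = -632 + \frac{21 K^{2}}{22}$)
$X{\left(-613,126 \right)} - d{\left(n{\left(-11 \right)} \right)} = \sqrt{\left(-613\right)^{2} + 126^{2}} - \left(-632 + \frac{21 \left(-10\right)^{2}}{22}\right) = \sqrt{375769 + 15876} - \left(-632 + \frac{21}{22} \cdot 100\right) = \sqrt{391645} - \left(-632 + \frac{1050}{11}\right) = \sqrt{391645} - - \frac{5902}{11} = \sqrt{391645} + \frac{5902}{11} = \frac{5902}{11} + \sqrt{391645}$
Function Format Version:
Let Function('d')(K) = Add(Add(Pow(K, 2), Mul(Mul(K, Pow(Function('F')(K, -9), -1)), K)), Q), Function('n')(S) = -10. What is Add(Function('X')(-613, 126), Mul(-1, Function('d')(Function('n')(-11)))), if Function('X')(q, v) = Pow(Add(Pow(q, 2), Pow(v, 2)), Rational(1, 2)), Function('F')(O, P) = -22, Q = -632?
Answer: Add(Rational(5902, 11), Pow(391645, Rational(1, 2))) ≈ 1162.4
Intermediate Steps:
Function('d')(K) = Add(-632, Mul(Rational(21, 22), Pow(K, 2))) (Function('d')(K) = Add(Add(Pow(K, 2), Mul(Mul(K, Pow(-22, -1)), K)), -632) = Add(Add(Pow(K, 2), Mul(Mul(K, Rational(-1, 22)), K)), -632) = Add(Add(Pow(K, 2), Mul(Mul(Rational(-1, 22), K), K)), -632) = Add(Add(Pow(K, 2), Mul(Rational(-1, 22), Pow(K, 2))), -632) = Add(Mul(Rational(21, 22), Pow(K, 2)), -632) = Add(-632, Mul(Rational(21, 22), Pow(K, 2))))
Add(Function('X')(-613, 126), Mul(-1, Function('d')(Function('n')(-11)))) = Add(Pow(Add(Pow(-613, 2), Pow(126, 2)), Rational(1, 2)), Mul(-1, Add(-632, Mul(Rational(21, 22), Pow(-10, 2))))) = Add(Pow(Add(375769, 15876), Rational(1, 2)), Mul(-1, Add(-632, Mul(Rational(21, 22), 100)))) = Add(Pow(391645, Rational(1, 2)), Mul(-1, Add(-632, Rational(1050, 11)))) = Add(Pow(391645, Rational(1, 2)), Mul(-1, Rational(-5902, 11))) = Add(Pow(391645, Rational(1, 2)), Rational(5902, 11)) = Add(Rational(5902, 11), Pow(391645, Rational(1, 2)))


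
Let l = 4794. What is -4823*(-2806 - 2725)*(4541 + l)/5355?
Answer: 7114873753/153 ≈ 4.6502e+7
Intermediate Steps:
-4823*(-2806 - 2725)*(4541 + l)/5355 = -4823*(-2806 - 2725)*(4541 + 4794)/5355 = -4823/(5355/((-5531*9335))) = -4823/(5355/(-51631885)) = -4823/(5355*(-1/51631885)) = -4823/(-1071/10326377) = -4823*(-10326377/1071) = 7114873753/153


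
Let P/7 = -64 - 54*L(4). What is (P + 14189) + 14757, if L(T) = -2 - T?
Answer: 30766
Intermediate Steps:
P = 1820 (P = 7*(-64 - 54*(-2 - 1*4)) = 7*(-64 - 54*(-2 - 4)) = 7*(-64 - 54*(-6)) = 7*(-64 + 324) = 7*260 = 1820)
(P + 14189) + 14757 = (1820 + 14189) + 14757 = 16009 + 14757 = 30766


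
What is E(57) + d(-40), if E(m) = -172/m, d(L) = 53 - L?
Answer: 5129/57 ≈ 89.982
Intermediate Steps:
E(57) + d(-40) = -172/57 + (53 - 1*(-40)) = -172*1/57 + (53 + 40) = -172/57 + 93 = 5129/57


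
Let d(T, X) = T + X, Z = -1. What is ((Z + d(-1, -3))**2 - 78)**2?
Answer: 2809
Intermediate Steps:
((Z + d(-1, -3))**2 - 78)**2 = ((-1 + (-1 - 3))**2 - 78)**2 = ((-1 - 4)**2 - 78)**2 = ((-5)**2 - 78)**2 = (25 - 78)**2 = (-53)**2 = 2809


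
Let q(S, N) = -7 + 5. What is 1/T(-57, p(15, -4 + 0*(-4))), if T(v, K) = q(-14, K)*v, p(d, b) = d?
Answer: 1/114 ≈ 0.0087719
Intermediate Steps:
q(S, N) = -2
T(v, K) = -2*v
1/T(-57, p(15, -4 + 0*(-4))) = 1/(-2*(-57)) = 1/114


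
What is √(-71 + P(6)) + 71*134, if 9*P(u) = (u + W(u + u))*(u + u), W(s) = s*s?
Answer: 9514 + √129 ≈ 9525.4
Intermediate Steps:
W(s) = s²
P(u) = 2*u*(u + 4*u²)/9 (P(u) = ((u + (u + u)²)*(u + u))/9 = ((u + (2*u)²)*(2*u))/9 = ((u + 4*u²)*(2*u))/9 = (2*u*(u + 4*u²))/9 = 2*u*(u + 4*u²)/9)
√(-71 + P(6)) + 71*134 = √(-71 + (2/9)*6²*(1 + 4*6)) + 71*134 = √(-71 + (2/9)*36*(1 + 24)) + 9514 = √(-71 + (2/9)*36*25) + 9514 = √(-71 + 200) + 9514 = √129 + 9514 = 9514 + √129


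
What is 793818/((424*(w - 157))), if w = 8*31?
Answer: 396909/19292 ≈ 20.574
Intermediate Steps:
w = 248
793818/((424*(w - 157))) = 793818/((424*(248 - 157))) = 793818/((424*91)) = 793818/38584 = 793818*(1/38584) = 396909/19292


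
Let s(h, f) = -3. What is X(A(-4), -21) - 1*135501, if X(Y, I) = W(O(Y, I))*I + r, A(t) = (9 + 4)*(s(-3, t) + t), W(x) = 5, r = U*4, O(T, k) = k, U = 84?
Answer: -135270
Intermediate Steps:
r = 336 (r = 84*4 = 336)
A(t) = -39 + 13*t (A(t) = (9 + 4)*(-3 + t) = 13*(-3 + t) = -39 + 13*t)
X(Y, I) = 336 + 5*I (X(Y, I) = 5*I + 336 = 336 + 5*I)
X(A(-4), -21) - 1*135501 = (336 + 5*(-21)) - 1*135501 = (336 - 105) - 135501 = 231 - 135501 = -135270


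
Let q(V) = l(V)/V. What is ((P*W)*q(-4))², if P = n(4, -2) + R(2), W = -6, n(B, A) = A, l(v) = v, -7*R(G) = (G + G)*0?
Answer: 144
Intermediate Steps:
R(G) = 0 (R(G) = -(G + G)*0/7 = -2*G*0/7 = -⅐*0 = 0)
q(V) = 1 (q(V) = V/V = 1)
P = -2 (P = -2 + 0 = -2)
((P*W)*q(-4))² = (-2*(-6)*1)² = (12*1)² = 12² = 144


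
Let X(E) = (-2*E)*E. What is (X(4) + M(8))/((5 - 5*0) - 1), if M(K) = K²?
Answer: 8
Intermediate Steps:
X(E) = -2*E²
(X(4) + M(8))/((5 - 5*0) - 1) = (-2*4² + 8²)/((5 - 5*0) - 1) = (-2*16 + 64)/((5 + 0) - 1) = (-32 + 64)/(5 - 1) = 32/4 = 32*(¼) = 8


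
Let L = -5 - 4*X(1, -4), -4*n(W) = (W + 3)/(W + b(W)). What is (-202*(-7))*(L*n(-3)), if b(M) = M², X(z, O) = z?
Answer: 0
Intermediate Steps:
n(W) = -(3 + W)/(4*(W + W²)) (n(W) = -(W + 3)/(4*(W + W²)) = -(3 + W)/(4*(W + W²)))
L = -9 (L = -5 - 4*1 = -5 - 4 = -9)
(-202*(-7))*(L*n(-3)) = (-202*(-7))*(-9*(-3 - 1*(-3))/(4*(-3)*(1 - 3))) = 1414*(-9*(-1)*(-3 + 3)/(4*3*(-2))) = 1414*(-9*(-1)*(-1)*0/(4*3*2)) = 1414*(-9*0) = 1414*0 = 0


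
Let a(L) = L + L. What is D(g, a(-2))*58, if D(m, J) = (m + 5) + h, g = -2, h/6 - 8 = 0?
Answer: 2958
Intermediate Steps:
h = 48 (h = 48 + 6*0 = 48 + 0 = 48)
a(L) = 2*L
D(m, J) = 53 + m (D(m, J) = (m + 5) + 48 = (5 + m) + 48 = 53 + m)
D(g, a(-2))*58 = (53 - 2)*58 = 51*58 = 2958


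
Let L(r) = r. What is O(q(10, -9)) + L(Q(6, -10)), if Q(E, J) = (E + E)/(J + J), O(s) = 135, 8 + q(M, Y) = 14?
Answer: 672/5 ≈ 134.40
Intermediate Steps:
q(M, Y) = 6 (q(M, Y) = -8 + 14 = 6)
Q(E, J) = E/J (Q(E, J) = (2*E)/((2*J)) = (2*E)*(1/(2*J)) = E/J)
O(q(10, -9)) + L(Q(6, -10)) = 135 + 6/(-10) = 135 + 6*(-⅒) = 135 - ⅗ = 672/5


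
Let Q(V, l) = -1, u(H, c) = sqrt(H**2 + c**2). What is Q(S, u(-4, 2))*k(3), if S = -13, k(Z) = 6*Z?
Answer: -18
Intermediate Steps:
Q(S, u(-4, 2))*k(3) = -6*3 = -1*18 = -18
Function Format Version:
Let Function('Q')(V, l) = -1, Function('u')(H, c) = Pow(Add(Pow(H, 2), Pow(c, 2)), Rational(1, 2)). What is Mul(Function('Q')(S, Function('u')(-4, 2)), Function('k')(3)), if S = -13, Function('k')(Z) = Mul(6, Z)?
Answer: -18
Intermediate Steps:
Mul(Function('Q')(S, Function('u')(-4, 2)), Function('k')(3)) = Mul(-1, Mul(6, 3)) = Mul(-1, 18) = -18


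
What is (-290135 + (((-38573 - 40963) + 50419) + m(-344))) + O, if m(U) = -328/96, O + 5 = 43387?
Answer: -3310481/12 ≈ -2.7587e+5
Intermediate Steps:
O = 43382 (O = -5 + 43387 = 43382)
m(U) = -41/12 (m(U) = -328*1/96 = -41/12)
(-290135 + (((-38573 - 40963) + 50419) + m(-344))) + O = (-290135 + (((-38573 - 40963) + 50419) - 41/12)) + 43382 = (-290135 + ((-79536 + 50419) - 41/12)) + 43382 = (-290135 + (-29117 - 41/12)) + 43382 = (-290135 - 349445/12) + 43382 = -3831065/12 + 43382 = -3310481/12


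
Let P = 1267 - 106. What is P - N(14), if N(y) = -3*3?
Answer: 1170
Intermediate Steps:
N(y) = -9
P = 1161
P - N(14) = 1161 - 1*(-9) = 1161 + 9 = 1170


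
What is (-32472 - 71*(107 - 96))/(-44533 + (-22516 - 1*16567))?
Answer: 33253/83616 ≈ 0.39769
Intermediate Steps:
(-32472 - 71*(107 - 96))/(-44533 + (-22516 - 1*16567)) = (-32472 - 71*11)/(-44533 + (-22516 - 16567)) = (-32472 - 781)/(-44533 - 39083) = -33253/(-83616) = -33253*(-1/83616) = 33253/83616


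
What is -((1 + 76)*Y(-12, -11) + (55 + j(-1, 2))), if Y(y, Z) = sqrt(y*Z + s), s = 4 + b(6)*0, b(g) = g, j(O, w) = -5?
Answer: -50 - 154*sqrt(34) ≈ -947.97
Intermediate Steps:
s = 4 (s = 4 + 6*0 = 4 + 0 = 4)
Y(y, Z) = sqrt(4 + Z*y) (Y(y, Z) = sqrt(y*Z + 4) = sqrt(Z*y + 4) = sqrt(4 + Z*y))
-((1 + 76)*Y(-12, -11) + (55 + j(-1, 2))) = -((1 + 76)*sqrt(4 - 11*(-12)) + (55 - 5)) = -(77*sqrt(4 + 132) + 50) = -(77*sqrt(136) + 50) = -(77*(2*sqrt(34)) + 50) = -(154*sqrt(34) + 50) = -(50 + 154*sqrt(34)) = -50 - 154*sqrt(34)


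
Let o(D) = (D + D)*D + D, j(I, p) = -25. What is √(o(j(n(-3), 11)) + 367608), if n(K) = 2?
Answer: √368833 ≈ 607.32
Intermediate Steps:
o(D) = D + 2*D² (o(D) = (2*D)*D + D = 2*D² + D = D + 2*D²)
√(o(j(n(-3), 11)) + 367608) = √(-25*(1 + 2*(-25)) + 367608) = √(-25*(1 - 50) + 367608) = √(-25*(-49) + 367608) = √(1225 + 367608) = √368833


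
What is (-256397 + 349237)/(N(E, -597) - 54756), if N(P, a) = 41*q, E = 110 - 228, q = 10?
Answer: -46420/27173 ≈ -1.7083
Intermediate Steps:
E = -118
N(P, a) = 410 (N(P, a) = 41*10 = 410)
(-256397 + 349237)/(N(E, -597) - 54756) = (-256397 + 349237)/(410 - 54756) = 92840/(-54346) = 92840*(-1/54346) = -46420/27173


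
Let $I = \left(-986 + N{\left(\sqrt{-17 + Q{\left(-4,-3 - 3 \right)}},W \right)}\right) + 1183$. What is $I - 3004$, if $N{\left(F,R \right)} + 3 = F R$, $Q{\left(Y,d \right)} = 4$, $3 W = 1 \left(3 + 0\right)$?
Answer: $-2810 + i \sqrt{13} \approx -2810.0 + 3.6056 i$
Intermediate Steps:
$W = 1$ ($W = \frac{1 \left(3 + 0\right)}{3} = \frac{1 \cdot 3}{3} = \frac{1}{3} \cdot 3 = 1$)
$N{\left(F,R \right)} = -3 + F R$
$I = 194 + i \sqrt{13}$ ($I = \left(-986 - \left(3 - \sqrt{-17 + 4} \cdot 1\right)\right) + 1183 = \left(-986 - \left(3 - \sqrt{-13} \cdot 1\right)\right) + 1183 = \left(-986 - \left(3 - i \sqrt{13} \cdot 1\right)\right) + 1183 = \left(-986 - \left(3 - i \sqrt{13}\right)\right) + 1183 = \left(-989 + i \sqrt{13}\right) + 1183 = 194 + i \sqrt{13} \approx 194.0 + 3.6056 i$)
$I - 3004 = \left(194 + i \sqrt{13}\right) - 3004 = -2810 + i \sqrt{13}$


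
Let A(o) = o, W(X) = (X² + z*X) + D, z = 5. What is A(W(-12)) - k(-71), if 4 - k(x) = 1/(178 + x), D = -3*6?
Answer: 6635/107 ≈ 62.009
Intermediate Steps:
D = -18
W(X) = -18 + X² + 5*X (W(X) = (X² + 5*X) - 18 = -18 + X² + 5*X)
k(x) = 4 - 1/(178 + x)
A(W(-12)) - k(-71) = (-18 + (-12)² + 5*(-12)) - (711 + 4*(-71))/(178 - 71) = (-18 + 144 - 60) - (711 - 284)/107 = 66 - 427/107 = 6635/107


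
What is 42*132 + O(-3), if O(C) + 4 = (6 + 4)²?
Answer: 5640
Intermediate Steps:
O(C) = 96 (O(C) = -4 + (6 + 4)² = -4 + 10² = -4 + 100 = 96)
42*132 + O(-3) = 42*132 + 96 = 5544 + 96 = 5640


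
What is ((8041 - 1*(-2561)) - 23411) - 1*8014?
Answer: -20823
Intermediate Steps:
((8041 - 1*(-2561)) - 23411) - 1*8014 = ((8041 + 2561) - 23411) - 8014 = (10602 - 23411) - 8014 = -12809 - 8014 = -20823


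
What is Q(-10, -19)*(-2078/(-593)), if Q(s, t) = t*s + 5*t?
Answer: 197410/593 ≈ 332.90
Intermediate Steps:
Q(s, t) = 5*t + s*t (Q(s, t) = s*t + 5*t = 5*t + s*t)
Q(-10, -19)*(-2078/(-593)) = (-19*(5 - 10))*(-2078/(-593)) = (-19*(-5))*(-2078*(-1/593)) = 95*(2078/593) = 197410/593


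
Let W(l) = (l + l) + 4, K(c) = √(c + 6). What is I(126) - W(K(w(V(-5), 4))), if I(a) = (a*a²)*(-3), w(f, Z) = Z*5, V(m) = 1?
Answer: -6001132 - 2*√26 ≈ -6.0011e+6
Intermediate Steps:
w(f, Z) = 5*Z
K(c) = √(6 + c)
W(l) = 4 + 2*l (W(l) = 2*l + 4 = 4 + 2*l)
I(a) = -3*a³ (I(a) = a³*(-3) = -3*a³)
I(126) - W(K(w(V(-5), 4))) = -3*126³ - (4 + 2*√(6 + 5*4)) = -3*2000376 - (4 + 2*√(6 + 20)) = -6001128 - (4 + 2*√26) = -6001128 + (-4 - 2*√26) = -6001132 - 2*√26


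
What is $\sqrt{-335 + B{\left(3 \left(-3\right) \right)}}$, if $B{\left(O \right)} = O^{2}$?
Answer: $i \sqrt{254} \approx 15.937 i$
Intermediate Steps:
$\sqrt{-335 + B{\left(3 \left(-3\right) \right)}} = \sqrt{-335 + \left(3 \left(-3\right)\right)^{2}} = \sqrt{-335 + \left(-9\right)^{2}} = \sqrt{-335 + 81} = \sqrt{-254} = i \sqrt{254}$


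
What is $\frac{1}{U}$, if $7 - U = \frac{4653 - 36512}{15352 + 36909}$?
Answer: $\frac{52261}{397686} \approx 0.13141$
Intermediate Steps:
$U = \frac{397686}{52261}$ ($U = 7 - \frac{4653 - 36512}{15352 + 36909} = 7 - - \frac{31859}{52261} = 7 + \frac{31859}{52261} = \frac{397686}{52261} \approx 7.6096$)
$\frac{1}{U} = \frac{1}{\frac{397686}{52261}} = \frac{52261}{397686}$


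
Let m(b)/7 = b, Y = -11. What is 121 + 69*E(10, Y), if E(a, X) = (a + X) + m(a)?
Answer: 4882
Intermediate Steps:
m(b) = 7*b
E(a, X) = X + 8*a (E(a, X) = (a + X) + 7*a = (X + a) + 7*a = X + 8*a)
121 + 69*E(10, Y) = 121 + 69*(-11 + 8*10) = 121 + 69*(-11 + 80) = 121 + 69*69 = 121 + 4761 = 4882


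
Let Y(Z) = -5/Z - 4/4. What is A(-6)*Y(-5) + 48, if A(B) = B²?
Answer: 48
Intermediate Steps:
Y(Z) = -1 - 5/Z (Y(Z) = -5/Z - 4*¼ = -5/Z - 1 = -1 - 5/Z)
A(-6)*Y(-5) + 48 = (-6)²*((-5 - 1*(-5))/(-5)) + 48 = 36*(-(-5 + 5)/5) + 48 = 36*(-⅕*0) + 48 = 36*0 + 48 = 0 + 48 = 48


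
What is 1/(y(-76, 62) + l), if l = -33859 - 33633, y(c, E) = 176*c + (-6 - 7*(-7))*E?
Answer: -1/78202 ≈ -1.2787e-5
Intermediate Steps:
y(c, E) = 43*E + 176*c (y(c, E) = 176*c + (-6 + 49)*E = 176*c + 43*E = 43*E + 176*c)
l = -67492
1/(y(-76, 62) + l) = 1/((43*62 + 176*(-76)) - 67492) = 1/((2666 - 13376) - 67492) = 1/(-10710 - 67492) = 1/(-78202) = -1/78202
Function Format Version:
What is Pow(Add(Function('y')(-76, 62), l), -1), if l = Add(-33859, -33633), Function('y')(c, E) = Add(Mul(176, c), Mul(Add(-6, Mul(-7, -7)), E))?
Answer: Rational(-1, 78202) ≈ -1.2787e-5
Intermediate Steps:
Function('y')(c, E) = Add(Mul(43, E), Mul(176, c)) (Function('y')(c, E) = Add(Mul(176, c), Mul(Add(-6, 49), E)) = Add(Mul(176, c), Mul(43, E)) = Add(Mul(43, E), Mul(176, c)))
l = -67492
Pow(Add(Function('y')(-76, 62), l), -1) = Pow(Add(Add(Mul(43, 62), Mul(176, -76)), -67492), -1) = Pow(Add(Add(2666, -13376), -67492), -1) = Pow(Add(-10710, -67492), -1) = Pow(-78202, -1) = Rational(-1, 78202)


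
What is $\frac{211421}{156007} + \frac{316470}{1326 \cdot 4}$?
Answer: $\frac{8415485379}{137910188} \approx 61.021$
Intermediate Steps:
$\frac{211421}{156007} + \frac{316470}{1326 \cdot 4} = 211421 \cdot \frac{1}{156007} + \frac{316470}{5304} = \frac{211421}{156007} + 316470 \cdot \frac{1}{5304} = \frac{211421}{156007} + \frac{52745}{884} = \frac{8415485379}{137910188}$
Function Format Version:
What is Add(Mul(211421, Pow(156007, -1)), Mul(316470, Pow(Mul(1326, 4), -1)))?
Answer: Rational(8415485379, 137910188) ≈ 61.021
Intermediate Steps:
Add(Mul(211421, Pow(156007, -1)), Mul(316470, Pow(Mul(1326, 4), -1))) = Add(Mul(211421, Rational(1, 156007)), Mul(316470, Pow(5304, -1))) = Add(Rational(211421, 156007), Mul(316470, Rational(1, 5304))) = Add(Rational(211421, 156007), Rational(52745, 884)) = Rational(8415485379, 137910188)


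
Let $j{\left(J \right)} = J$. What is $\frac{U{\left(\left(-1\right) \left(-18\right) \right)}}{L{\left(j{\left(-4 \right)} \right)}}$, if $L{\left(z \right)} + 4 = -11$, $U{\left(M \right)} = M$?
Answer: $- \frac{6}{5} \approx -1.2$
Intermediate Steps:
$L{\left(z \right)} = -15$ ($L{\left(z \right)} = -4 - 11 = -15$)
$\frac{U{\left(\left(-1\right) \left(-18\right) \right)}}{L{\left(j{\left(-4 \right)} \right)}} = \frac{\left(-1\right) \left(-18\right)}{-15} = 18 \left(- \frac{1}{15}\right) = - \frac{6}{5}$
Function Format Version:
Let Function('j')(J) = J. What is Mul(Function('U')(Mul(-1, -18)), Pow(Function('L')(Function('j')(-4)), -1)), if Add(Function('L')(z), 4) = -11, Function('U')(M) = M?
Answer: Rational(-6, 5) ≈ -1.2000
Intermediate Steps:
Function('L')(z) = -15 (Function('L')(z) = Add(-4, -11) = -15)
Mul(Function('U')(Mul(-1, -18)), Pow(Function('L')(Function('j')(-4)), -1)) = Mul(Mul(-1, -18), Pow(-15, -1)) = Mul(18, Rational(-1, 15)) = Rational(-6, 5)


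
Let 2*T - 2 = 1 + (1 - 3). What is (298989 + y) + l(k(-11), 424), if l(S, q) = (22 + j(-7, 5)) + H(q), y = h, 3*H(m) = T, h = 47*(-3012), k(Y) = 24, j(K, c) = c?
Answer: 944713/6 ≈ 1.5745e+5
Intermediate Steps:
T = ½ (T = 1 + (1 + (1 - 3))/2 = 1 + (1 - 2)/2 = 1 + (½)*(-1) = 1 - ½ = ½ ≈ 0.50000)
h = -141564
H(m) = ⅙ (H(m) = (⅓)*(½) = ⅙)
y = -141564
l(S, q) = 163/6 (l(S, q) = (22 + 5) + ⅙ = 27 + ⅙ = 163/6)
(298989 + y) + l(k(-11), 424) = (298989 - 141564) + 163/6 = 157425 + 163/6 = 944713/6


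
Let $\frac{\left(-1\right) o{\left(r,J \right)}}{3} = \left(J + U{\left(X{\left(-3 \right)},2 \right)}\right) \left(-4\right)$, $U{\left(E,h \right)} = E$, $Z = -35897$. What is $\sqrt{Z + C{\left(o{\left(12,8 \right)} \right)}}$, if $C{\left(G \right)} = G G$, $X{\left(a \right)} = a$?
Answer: $i \sqrt{32297} \approx 179.71 i$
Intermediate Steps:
$o{\left(r,J \right)} = -36 + 12 J$ ($o{\left(r,J \right)} = - 3 \left(J - 3\right) \left(-4\right) = - 3 \left(-3 + J\right) \left(-4\right) = - 3 \left(12 - 4 J\right) = -36 + 12 J$)
$C{\left(G \right)} = G^{2}$
$\sqrt{Z + C{\left(o{\left(12,8 \right)} \right)}} = \sqrt{-35897 + \left(-36 + 12 \cdot 8\right)^{2}} = \sqrt{-35897 + \left(-36 + 96\right)^{2}} = \sqrt{-35897 + 60^{2}} = \sqrt{-35897 + 3600} = \sqrt{-32297} = i \sqrt{32297}$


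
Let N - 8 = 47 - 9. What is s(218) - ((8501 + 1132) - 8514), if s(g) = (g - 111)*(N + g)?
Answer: 27129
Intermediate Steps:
N = 46 (N = 8 + (47 - 9) = 8 + 38 = 46)
s(g) = (-111 + g)*(46 + g) (s(g) = (g - 111)*(46 + g) = (-111 + g)*(46 + g))
s(218) - ((8501 + 1132) - 8514) = (-5106 + 218² - 65*218) - ((8501 + 1132) - 8514) = (-5106 + 47524 - 14170) - (9633 - 8514) = 28248 - 1*1119 = 28248 - 1119 = 27129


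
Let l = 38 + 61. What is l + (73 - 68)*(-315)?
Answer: -1476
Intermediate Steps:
l = 99
l + (73 - 68)*(-315) = 99 + (73 - 68)*(-315) = 99 + 5*(-315) = 99 - 1575 = -1476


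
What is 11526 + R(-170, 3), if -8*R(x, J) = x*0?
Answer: 11526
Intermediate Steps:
R(x, J) = 0 (R(x, J) = -x*0/8 = -1/8*0 = 0)
11526 + R(-170, 3) = 11526 + 0 = 11526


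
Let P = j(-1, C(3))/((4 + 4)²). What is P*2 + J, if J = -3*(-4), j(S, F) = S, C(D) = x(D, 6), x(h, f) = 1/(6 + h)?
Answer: 383/32 ≈ 11.969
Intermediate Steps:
C(D) = 1/(6 + D)
J = 12
P = -1/64 (P = -1/((4 + 4)²) = -1/(8²) = -1/64 ≈ -0.015625)
P*2 + J = -1/64*2 + 12 = -1/32 + 12 = 383/32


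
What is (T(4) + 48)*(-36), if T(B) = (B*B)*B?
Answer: -4032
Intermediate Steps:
T(B) = B**3 (T(B) = B**2*B = B**3)
(T(4) + 48)*(-36) = (4**3 + 48)*(-36) = (64 + 48)*(-36) = 112*(-36) = -4032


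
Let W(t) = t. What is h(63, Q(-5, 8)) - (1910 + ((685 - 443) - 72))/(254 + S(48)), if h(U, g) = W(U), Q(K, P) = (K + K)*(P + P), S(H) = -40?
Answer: 5701/107 ≈ 53.280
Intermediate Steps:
Q(K, P) = 4*K*P (Q(K, P) = (2*K)*(2*P) = 4*K*P)
h(U, g) = U
h(63, Q(-5, 8)) - (1910 + ((685 - 443) - 72))/(254 + S(48)) = 63 - (1910 + ((685 - 443) - 72))/(254 - 40) = 63 - (1910 + (242 - 72))/214 = 63 - (1910 + 170)/214 = 63 - 2080/214 = 63 - 1*1040/107 = 63 - 1040/107 = 5701/107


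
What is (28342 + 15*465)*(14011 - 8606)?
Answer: 190888385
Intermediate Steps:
(28342 + 15*465)*(14011 - 8606) = (28342 + 6975)*5405 = 35317*5405 = 190888385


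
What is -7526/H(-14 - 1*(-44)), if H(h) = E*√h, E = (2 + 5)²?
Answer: -3763*√30/735 ≈ -28.042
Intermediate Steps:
E = 49 (E = 7² = 49)
H(h) = 49*√h
-7526/H(-14 - 1*(-44)) = -7526*1/(49*√(-14 - 1*(-44))) = -7526*1/(49*√(-14 + 44)) = -7526*√30/1470 = -3763*√30/735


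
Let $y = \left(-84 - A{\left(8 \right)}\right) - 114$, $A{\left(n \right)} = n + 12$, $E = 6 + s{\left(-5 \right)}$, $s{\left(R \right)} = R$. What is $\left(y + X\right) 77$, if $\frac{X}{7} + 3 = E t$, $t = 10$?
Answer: $-13013$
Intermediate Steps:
$E = 1$ ($E = 6 - 5 = 1$)
$A{\left(n \right)} = 12 + n$
$y = -218$ ($y = \left(-84 - \left(12 + 8\right)\right) - 114 = \left(-84 - 20\right) - 114 = -104 - 114 = -218$)
$X = 49$ ($X = -21 + 7 \cdot 1 \cdot 10 = -21 + 7 \cdot 10 = -21 + 70 = 49$)
$\left(y + X\right) 77 = \left(-218 + 49\right) 77 = \left(-169\right) 77 = -13013$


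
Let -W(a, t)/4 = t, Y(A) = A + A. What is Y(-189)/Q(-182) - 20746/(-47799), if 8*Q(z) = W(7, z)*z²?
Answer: 4465447703/10291411494 ≈ 0.43390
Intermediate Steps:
Y(A) = 2*A
W(a, t) = -4*t
Q(z) = -z³/2 (Q(z) = ((-4*z)*z²)/8 = (-4*z³)/8 = -z³/2)
Y(-189)/Q(-182) - 20746/(-47799) = (2*(-189))/((-½*(-182)³)) - 20746/(-47799) = -378/((-½*(-6028568))) - 20746*(-1/47799) = -378/3014284 + 20746/47799 = -378*1/3014284 + 20746/47799 = -27/215306 + 20746/47799 = 4465447703/10291411494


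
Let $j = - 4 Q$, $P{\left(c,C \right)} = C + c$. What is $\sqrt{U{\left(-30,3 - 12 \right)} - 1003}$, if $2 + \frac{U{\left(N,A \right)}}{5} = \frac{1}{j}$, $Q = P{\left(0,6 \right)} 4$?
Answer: $\frac{i \sqrt{583518}}{24} \approx 31.828 i$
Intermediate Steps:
$Q = 24$ ($Q = \left(6 + 0\right) 4 = 6 \cdot 4 = 24$)
$j = -96$ ($j = \left(-4\right) 24 = -96$)
$U{\left(N,A \right)} = - \frac{965}{96}$ ($U{\left(N,A \right)} = -10 + \frac{5}{-96} = -10 + 5 \left(- \frac{1}{96}\right) = -10 - \frac{5}{96} = - \frac{965}{96}$)
$\sqrt{U{\left(-30,3 - 12 \right)} - 1003} = \sqrt{- \frac{965}{96} - 1003} = \sqrt{- \frac{97253}{96}} = \frac{i \sqrt{583518}}{24}$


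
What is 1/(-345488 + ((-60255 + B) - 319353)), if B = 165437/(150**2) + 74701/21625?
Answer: -3892500/2822394113219 ≈ -1.3791e-6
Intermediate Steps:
B = 42066781/3892500 (B = 165437/22500 + 74701*(1/21625) = 165437*(1/22500) + 74701/21625 = 165437/22500 + 74701/21625 = 42066781/3892500 ≈ 10.807)
1/(-345488 + ((-60255 + B) - 319353)) = 1/(-345488 + ((-60255 + 42066781/3892500) - 319353)) = 1/(-345488 + (-234500520719/3892500 - 319353)) = 1/(-345488 - 1477582073219/3892500) = 1/(-2822394113219/3892500) = -3892500/2822394113219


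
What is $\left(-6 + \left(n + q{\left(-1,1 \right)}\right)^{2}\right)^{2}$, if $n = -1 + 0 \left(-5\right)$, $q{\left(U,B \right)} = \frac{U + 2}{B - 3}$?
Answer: $\frac{225}{16} \approx 14.063$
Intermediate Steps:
$q{\left(U,B \right)} = \frac{2 + U}{-3 + B}$
$n = -1$ ($n = -1 + 0 = -1$)
$\left(-6 + \left(n + q{\left(-1,1 \right)}\right)^{2}\right)^{2} = \left(-6 + \left(-1 + \frac{2 - 1}{-3 + 1}\right)^{2}\right)^{2} = \left(-6 + \left(-1 + \frac{1}{-2} \cdot 1\right)^{2}\right)^{2} = \left(-6 + \left(-1 - \frac{1}{2}\right)^{2}\right)^{2} = \left(-6 + \left(- \frac{3}{2}\right)^{2}\right)^{2} = \left(-6 + \frac{9}{4}\right)^{2} = \left(- \frac{15}{4}\right)^{2} = \frac{225}{16}$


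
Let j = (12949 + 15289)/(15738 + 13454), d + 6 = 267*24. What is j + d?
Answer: 93457711/14596 ≈ 6403.0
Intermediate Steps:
d = 6402 (d = -6 + 267*24 = -6 + 6408 = 6402)
j = 14119/14596 (j = 28238/29192 = 28238*(1/29192) = 14119/14596 ≈ 0.96732)
j + d = 14119/14596 + 6402 = 93457711/14596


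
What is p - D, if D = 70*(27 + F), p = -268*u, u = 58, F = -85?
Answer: -11484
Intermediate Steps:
p = -15544 (p = -268*58 = -15544)
D = -4060 (D = 70*(27 - 85) = 70*(-58) = -4060)
p - D = -15544 - 1*(-4060) = -15544 + 4060 = -11484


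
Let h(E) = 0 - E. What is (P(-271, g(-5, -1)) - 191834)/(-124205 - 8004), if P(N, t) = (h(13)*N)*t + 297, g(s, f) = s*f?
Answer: 246/187 ≈ 1.3155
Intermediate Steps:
h(E) = -E
g(s, f) = f*s
P(N, t) = 297 - 13*N*t (P(N, t) = ((-1*13)*N)*t + 297 = (-13*N)*t + 297 = -13*N*t + 297 = 297 - 13*N*t)
(P(-271, g(-5, -1)) - 191834)/(-124205 - 8004) = ((297 - 13*(-271)*(-1*(-5))) - 191834)/(-124205 - 8004) = ((297 - 13*(-271)*5) - 191834)/(-132209) = ((297 + 17615) - 191834)*(-1/132209) = (17912 - 191834)*(-1/132209) = -173922*(-1/132209) = 246/187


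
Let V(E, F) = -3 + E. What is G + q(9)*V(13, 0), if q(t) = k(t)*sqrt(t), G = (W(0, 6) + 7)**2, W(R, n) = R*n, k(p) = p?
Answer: 319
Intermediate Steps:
G = 49 (G = (0*6 + 7)**2 = (0 + 7)**2 = 7**2 = 49)
q(t) = t**(3/2) (q(t) = t*sqrt(t) = t**(3/2))
G + q(9)*V(13, 0) = 49 + 9**(3/2)*(-3 + 13) = 49 + 27*10 = 49 + 270 = 319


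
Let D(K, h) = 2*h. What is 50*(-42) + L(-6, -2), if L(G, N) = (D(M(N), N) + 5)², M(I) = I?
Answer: -2099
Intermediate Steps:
L(G, N) = (5 + 2*N)² (L(G, N) = (2*N + 5)² = (5 + 2*N)²)
50*(-42) + L(-6, -2) = 50*(-42) + (5 + 2*(-2))² = -2100 + (5 - 4)² = -2100 + 1² = -2100 + 1 = -2099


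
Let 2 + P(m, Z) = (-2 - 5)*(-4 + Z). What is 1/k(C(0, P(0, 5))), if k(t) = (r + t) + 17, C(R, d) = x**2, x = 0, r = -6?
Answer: 1/11 ≈ 0.090909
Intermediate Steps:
P(m, Z) = 26 - 7*Z (P(m, Z) = -2 + (-2 - 5)*(-4 + Z) = -2 - 7*(-4 + Z) = -2 + (28 - 7*Z) = 26 - 7*Z)
C(R, d) = 0 (C(R, d) = 0**2 = 0)
k(t) = 11 + t (k(t) = (-6 + t) + 17 = 11 + t)
1/k(C(0, P(0, 5))) = 1/(11 + 0) = 1/11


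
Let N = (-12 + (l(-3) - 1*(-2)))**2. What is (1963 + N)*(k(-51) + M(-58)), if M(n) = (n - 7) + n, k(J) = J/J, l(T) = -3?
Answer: -260104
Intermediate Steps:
k(J) = 1
M(n) = -7 + 2*n (M(n) = (-7 + n) + n = -7 + 2*n)
N = 169 (N = (-12 + (-3 - 1*(-2)))**2 = (-12 + (-3 + 2))**2 = (-12 - 1)**2 = (-13)**2 = 169)
(1963 + N)*(k(-51) + M(-58)) = (1963 + 169)*(1 + (-7 + 2*(-58))) = 2132*(1 + (-7 - 116)) = 2132*(1 - 123) = 2132*(-122) = -260104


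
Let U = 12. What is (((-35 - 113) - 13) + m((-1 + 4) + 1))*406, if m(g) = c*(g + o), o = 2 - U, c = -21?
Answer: -14210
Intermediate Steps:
o = -10 (o = 2 - 1*12 = 2 - 12 = -10)
m(g) = 210 - 21*g (m(g) = -21*(g - 10) = -21*(-10 + g) = 210 - 21*g)
(((-35 - 113) - 13) + m((-1 + 4) + 1))*406 = (((-35 - 113) - 13) + (210 - 21*((-1 + 4) + 1)))*406 = ((-148 - 13) + (210 - 21*(3 + 1)))*406 = (-161 + (210 - 21*4))*406 = (-161 + (210 - 84))*406 = (-161 + 126)*406 = -35*406 = -14210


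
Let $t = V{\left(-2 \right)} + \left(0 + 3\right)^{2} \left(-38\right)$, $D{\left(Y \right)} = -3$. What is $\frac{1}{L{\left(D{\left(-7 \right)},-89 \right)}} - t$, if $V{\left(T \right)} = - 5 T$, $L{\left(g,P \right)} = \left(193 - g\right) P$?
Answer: $\frac{5791407}{17444} \approx 332.0$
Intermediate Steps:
$L{\left(g,P \right)} = P \left(193 - g\right)$
$t = -332$ ($t = \left(-5\right) \left(-2\right) + \left(0 + 3\right)^{2} \left(-38\right) = 10 + 3^{2} \left(-38\right) = 10 + 9 \left(-38\right) = 10 - 342 = -332$)
$\frac{1}{L{\left(D{\left(-7 \right)},-89 \right)}} - t = \frac{1}{\left(-89\right) \left(193 - -3\right)} - -332 = \frac{1}{\left(-89\right) \left(193 + 3\right)} + 332 = \frac{1}{\left(-89\right) 196} + 332 = \frac{1}{-17444} + 332 = - \frac{1}{17444} + 332 = \frac{5791407}{17444}$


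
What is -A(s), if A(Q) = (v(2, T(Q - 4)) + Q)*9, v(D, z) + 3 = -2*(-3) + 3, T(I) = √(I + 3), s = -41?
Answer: 315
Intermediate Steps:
T(I) = √(3 + I)
v(D, z) = 6 (v(D, z) = -3 + (-2*(-3) + 3) = -3 + (6 + 3) = -3 + 9 = 6)
A(Q) = 54 + 9*Q (A(Q) = (6 + Q)*9 = 54 + 9*Q)
-A(s) = -(54 + 9*(-41)) = -(54 - 369) = -1*(-315) = 315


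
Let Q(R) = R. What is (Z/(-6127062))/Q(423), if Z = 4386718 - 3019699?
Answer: -151891/287971914 ≈ -0.00052745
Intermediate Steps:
Z = 1367019
(Z/(-6127062))/Q(423) = (1367019/(-6127062))/423 = (1367019*(-1/6127062))*(1/423) = -455673/2042354*1/423 = -151891/287971914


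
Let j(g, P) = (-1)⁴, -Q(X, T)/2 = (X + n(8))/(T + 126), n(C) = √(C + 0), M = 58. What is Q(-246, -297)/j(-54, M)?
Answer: -164/57 + 4*√2/171 ≈ -2.8441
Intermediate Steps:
n(C) = √C
Q(X, T) = -2*(X + 2*√2)/(126 + T) (Q(X, T) = -2*(X + √8)/(T + 126) = -2*(X + 2*√2)/(126 + T))
j(g, P) = 1
Q(-246, -297)/j(-54, M) = (2*(-1*(-246) - 2*√2)/(126 - 297))/1 = (2*(246 - 2*√2)/(-171))*1 = (2*(-1/171)*(246 - 2*√2))*1 = (-164/57 + 4*√2/171)*1 = -164/57 + 4*√2/171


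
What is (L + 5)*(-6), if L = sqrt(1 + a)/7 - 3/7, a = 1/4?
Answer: -192/7 - 3*sqrt(5)/7 ≈ -28.387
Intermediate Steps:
a = 1/4 (a = 1*(1/4) = 1/4 ≈ 0.25000)
L = -3/7 + sqrt(5)/14 (L = sqrt(1 + 1/4)/7 - 3/7 = sqrt(5/4)*(1/7) - 3*1/7 = (sqrt(5)/2)*(1/7) - 3/7 = sqrt(5)/14 - 3/7 = -3/7 + sqrt(5)/14 ≈ -0.26885)
(L + 5)*(-6) = ((-3/7 + sqrt(5)/14) + 5)*(-6) = (32/7 + sqrt(5)/14)*(-6) = -192/7 - 3*sqrt(5)/7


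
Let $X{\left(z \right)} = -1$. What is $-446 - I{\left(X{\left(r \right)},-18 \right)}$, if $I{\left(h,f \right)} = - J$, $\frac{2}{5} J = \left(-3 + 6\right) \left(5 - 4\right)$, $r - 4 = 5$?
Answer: $- \frac{877}{2} \approx -438.5$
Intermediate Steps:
$r = 9$ ($r = 4 + 5 = 9$)
$J = \frac{15}{2}$ ($J = \frac{5 \left(-3 + 6\right) \left(5 - 4\right)}{2} = \frac{5 \cdot 3 \cdot 1}{2} = \frac{5}{2} \cdot 3 = \frac{15}{2} \approx 7.5$)
$I{\left(h,f \right)} = - \frac{15}{2}$ ($I{\left(h,f \right)} = \left(-1\right) \frac{15}{2} = - \frac{15}{2}$)
$-446 - I{\left(X{\left(r \right)},-18 \right)} = -446 - - \frac{15}{2} = -446 + \frac{15}{2} = - \frac{877}{2}$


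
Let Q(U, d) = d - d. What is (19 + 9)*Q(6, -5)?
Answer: 0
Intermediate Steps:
Q(U, d) = 0
(19 + 9)*Q(6, -5) = (19 + 9)*0 = 28*0 = 0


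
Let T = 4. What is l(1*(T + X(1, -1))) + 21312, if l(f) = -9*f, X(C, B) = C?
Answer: 21267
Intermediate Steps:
l(1*(T + X(1, -1))) + 21312 = -9*(4 + 1) + 21312 = -9*5 + 21312 = -45 + 21312 = 21267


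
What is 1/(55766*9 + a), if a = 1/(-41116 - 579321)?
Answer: 620437/311393607677 ≈ 1.9925e-6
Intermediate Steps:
a = -1/620437 (a = 1/(-620437) = -1/620437 ≈ -1.6118e-6)
1/(55766*9 + a) = 1/(55766*9 - 1/620437) = 1/(501894 - 1/620437) = 1/(311393607677/620437) = 620437/311393607677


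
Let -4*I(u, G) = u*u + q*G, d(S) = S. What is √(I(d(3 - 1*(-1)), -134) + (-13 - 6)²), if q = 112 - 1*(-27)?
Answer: √20054/2 ≈ 70.806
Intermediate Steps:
q = 139 (q = 112 + 27 = 139)
I(u, G) = -139*G/4 - u²/4 (I(u, G) = -(u*u + 139*G)/4 = -(u² + 139*G)/4 = -139*G/4 - u²/4)
√(I(d(3 - 1*(-1)), -134) + (-13 - 6)²) = √((-139/4*(-134) - (3 - 1*(-1))²/4) + (-13 - 6)²) = √((9313/2 - (3 + 1)²/4) + (-19)²) = √((9313/2 - ¼*4²) + 361) = √((9313/2 - ¼*16) + 361) = √((9313/2 - 4) + 361) = √(9305/2 + 361) = √(10027/2) = √20054/2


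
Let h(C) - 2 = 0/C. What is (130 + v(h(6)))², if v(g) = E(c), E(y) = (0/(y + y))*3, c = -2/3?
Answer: 16900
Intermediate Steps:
c = -⅔ (c = -2*⅓ = -⅔ ≈ -0.66667)
E(y) = 0 (E(y) = (0/(2*y))*3 = ((1/(2*y))*0)*3 = 0*3 = 0)
h(C) = 2 (h(C) = 2 + 0/C = 2 + 0 = 2)
v(g) = 0
(130 + v(h(6)))² = (130 + 0)² = 130² = 16900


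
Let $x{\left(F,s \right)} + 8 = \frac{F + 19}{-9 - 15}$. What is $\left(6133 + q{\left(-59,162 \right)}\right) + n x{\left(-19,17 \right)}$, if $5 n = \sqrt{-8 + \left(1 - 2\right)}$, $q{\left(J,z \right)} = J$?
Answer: $6074 - \frac{24 i}{5} \approx 6074.0 - 4.8 i$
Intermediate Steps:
$x{\left(F,s \right)} = - \frac{211}{24} - \frac{F}{24}$ ($x{\left(F,s \right)} = -8 + \frac{F + 19}{-9 - 15} = -8 + \frac{19 + F}{-24} = -8 + \left(19 + F\right) \left(- \frac{1}{24}\right) = -8 - \left(\frac{19}{24} + \frac{F}{24}\right) = - \frac{211}{24} - \frac{F}{24}$)
$n = \frac{3 i}{5}$ ($n = \frac{\sqrt{-8 + \left(1 - 2\right)}}{5} = \frac{\sqrt{-8 - 1}}{5} = \frac{\sqrt{-9}}{5} = \frac{3 i}{5} \approx 0.6 i$)
$\left(6133 + q{\left(-59,162 \right)}\right) + n x{\left(-19,17 \right)} = \left(6133 - 59\right) + \frac{3 i}{5} \left(- \frac{211}{24} - - \frac{19}{24}\right) = 6074 + \frac{3 i}{5} \left(- \frac{211}{24} + \frac{19}{24}\right) = 6074 + \frac{3 i}{5} \left(-8\right) = 6074 - \frac{24 i}{5}$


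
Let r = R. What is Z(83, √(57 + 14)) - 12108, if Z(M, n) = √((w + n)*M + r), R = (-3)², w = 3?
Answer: -12108 + √(258 + 83*√71) ≈ -12077.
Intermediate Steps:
R = 9
r = 9
Z(M, n) = √(9 + M*(3 + n)) (Z(M, n) = √((3 + n)*M + 9) = √(M*(3 + n) + 9) = √(9 + M*(3 + n)))
Z(83, √(57 + 14)) - 12108 = √(9 + 3*83 + 83*√(57 + 14)) - 12108 = √(9 + 249 + 83*√71) - 12108 = √(258 + 83*√71) - 12108 = -12108 + √(258 + 83*√71)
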